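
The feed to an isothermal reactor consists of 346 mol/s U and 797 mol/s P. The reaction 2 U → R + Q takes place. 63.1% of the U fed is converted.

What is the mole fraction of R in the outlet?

0.0955

U reacted = 0.631 × 346 = 218.3 mol/s; ν_U = −2, so ξ = 218.3/2 = 109.2 mol/s.
Outlet amounts (n = n₀ + ν ξ):
  U: 346 − 2(109.2) = 127.7
  R: 0 + 1(109.2) = 109.2
  Q: 0 + 1(109.2) = 109.2
  P: 797 (inert)
Total out = 1143 mol/s; y_R = 109.2 / 1143 = 0.09551.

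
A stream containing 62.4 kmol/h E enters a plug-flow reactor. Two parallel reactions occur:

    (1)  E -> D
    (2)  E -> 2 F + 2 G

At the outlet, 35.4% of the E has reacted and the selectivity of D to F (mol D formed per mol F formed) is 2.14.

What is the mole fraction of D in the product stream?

0.239

Conversion of E: E consumed = 0.354 × 62.4 = 22.09 kmol/h = 1ξ₁ + 1ξ₂.
Selectivity: 1ξ₁ / (2ξ₂) = 2.14 → ξ₁ = 4.28 ξ₂.
Substitute: (1·4.28 + 1) ξ₂ = 22.09 → ξ₂ = 4.184 kmol/h, ξ₁ = 17.91 kmol/h.
Outlet amounts (n = n₀ + Σ ν·ξ):
  E: 62.4 − 1(17.91) − 1(4.184) = 40.31
  D: 0 + 1(17.91) = 17.91
  F: 0 + 2(4.184) = 8.367
  G: 0 + 2(4.184) = 8.367
Total out = 74.95 kmol/h; y_D = 17.91 / 74.95 = 0.2389.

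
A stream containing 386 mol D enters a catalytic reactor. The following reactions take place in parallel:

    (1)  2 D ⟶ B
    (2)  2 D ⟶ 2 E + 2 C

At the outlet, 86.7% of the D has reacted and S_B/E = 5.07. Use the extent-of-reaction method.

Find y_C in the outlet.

0.114

Conversion of D: D consumed = 0.867 × 386 = 334.7 mol = 2ξ₁ + 2ξ₂.
Selectivity: 1ξ₁ / (2ξ₂) = 5.07 → ξ₁ = 10.14 ξ₂.
Substitute: (2·10.14 + 2) ξ₂ = 334.7 → ξ₂ = 15.02 mol, ξ₁ = 152.3 mol.
Outlet amounts (n = n₀ + Σ ν·ξ):
  D: 386 − 2(152.3) − 2(15.02) = 51.34
  B: 0 + 1(152.3) = 152.3
  E: 0 + 2(15.02) = 30.04
  C: 0 + 2(15.02) = 30.04
Total out = 263.7 mol; y_C = 30.04 / 263.7 = 0.1139.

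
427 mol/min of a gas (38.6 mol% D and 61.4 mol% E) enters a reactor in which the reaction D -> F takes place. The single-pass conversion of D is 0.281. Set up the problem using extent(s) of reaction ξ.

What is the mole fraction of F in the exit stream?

0.108

D reacted = 0.281 × 164.8 = 46.31 mol/min; ν_D = −1, so ξ = 46.31/1 = 46.31 mol/min.
Outlet amounts (n = n₀ + ν ξ):
  D: 164.8 − 1(46.31) = 118.5
  F: 0 + 1(46.31) = 46.31
  E: 262.2 (inert)
Total out = 427 mol/min; y_F = 46.31 / 427 = 0.1085.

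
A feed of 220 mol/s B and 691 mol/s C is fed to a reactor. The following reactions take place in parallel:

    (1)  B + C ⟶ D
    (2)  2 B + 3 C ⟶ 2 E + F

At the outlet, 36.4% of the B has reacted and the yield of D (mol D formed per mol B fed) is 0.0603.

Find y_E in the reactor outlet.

Yield of D: 1ξ₁ / 220 = 0.0603 → ξ₁ = 13.27 mol/s.
Conversion of B: 1ξ₁ + 2ξ₂ = 0.364 × 220 = 80.08 → ξ₂ = 33.41 mol/s.
Outlet amounts (n = n₀ + Σ ν·ξ):
  B: 220 − 1(13.27) − 2(33.41) = 139.9
  C: 691 − 1(13.27) − 3(33.41) = 577.5
  D: 0 + 1(13.27) = 13.27
  E: 0 + 2(33.41) = 66.81
  F: 0 + 1(33.41) = 33.41
Total out = 830.9 mol/s; y_E = 66.81 / 830.9 = 0.08041.

0.0804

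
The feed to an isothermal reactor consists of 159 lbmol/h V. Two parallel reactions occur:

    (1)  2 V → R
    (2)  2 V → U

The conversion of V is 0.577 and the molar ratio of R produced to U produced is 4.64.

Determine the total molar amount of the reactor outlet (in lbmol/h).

113 lbmol/h

Conversion of V: V consumed = 0.577 × 159 = 91.74 lbmol/h = 2ξ₁ + 2ξ₂.
Selectivity: 1ξ₁ / (1ξ₂) = 4.64 → ξ₁ = 4.64 ξ₂.
Substitute: (2·4.64 + 2) ξ₂ = 91.74 → ξ₂ = 8.133 lbmol/h, ξ₁ = 37.74 lbmol/h.
Outlet amounts (n = n₀ + Σ ν·ξ):
  V: 159 − 2(37.74) − 2(8.133) = 67.26
  R: 0 + 1(37.74) = 37.74
  U: 0 + 1(8.133) = 8.133
Total out = 67.26 + 37.74 + 8.133 = 113.1 lbmol/h.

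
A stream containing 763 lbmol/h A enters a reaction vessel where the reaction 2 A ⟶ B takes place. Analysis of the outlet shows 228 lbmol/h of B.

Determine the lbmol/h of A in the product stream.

For B: n = n₀ + 1ξ → 228 = 0 + 1ξ, giving ξ = 228 lbmol/h.
Outlet amounts (n = n₀ + ν ξ):
  A: 763 − 2(228) = 307
  B: 0 + 1(228) = 228

307 lbmol/h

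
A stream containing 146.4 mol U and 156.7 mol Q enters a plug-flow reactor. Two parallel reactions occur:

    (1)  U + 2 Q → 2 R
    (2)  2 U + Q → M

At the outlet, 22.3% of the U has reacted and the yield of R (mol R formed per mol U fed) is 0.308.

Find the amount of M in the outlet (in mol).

Yield of R: 2ξ₁ / 146.4 = 0.308 → ξ₁ = 22.55 mol.
Conversion of U: 1ξ₁ + 2ξ₂ = 0.223 × 146.4 = 32.65 → ξ₂ = 5.051 mol.
Outlet amounts (n = n₀ + Σ ν·ξ):
  U: 146.4 − 1(22.55) − 2(5.051) = 113.8
  Q: 156.7 − 2(22.55) − 1(5.051) = 106.6
  R: 0 + 2(22.55) = 45.09
  M: 0 + 1(5.051) = 5.051

5.05 mol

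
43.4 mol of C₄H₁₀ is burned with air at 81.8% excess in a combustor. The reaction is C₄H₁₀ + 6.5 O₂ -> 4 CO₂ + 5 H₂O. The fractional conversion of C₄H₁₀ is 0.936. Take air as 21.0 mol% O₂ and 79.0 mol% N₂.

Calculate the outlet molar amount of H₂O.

Stoichiometric O₂ = 6.5 × 43.4 = 282.1 mol; O₂ fed = 282.1 × 1.818 = 512.9 mol.
N₂ fed = 512.9 × 79/21 = 1929 mol.
Fuel reacted = 0.936 × 43.4 → ξ = 40.62 mol.
Outlet (n = n₀ + ν ξ):
  C₄H₁₀: 43.4 − 1(40.62) = 2.778
  O₂: 512.9 − 6.5(40.62) = 248.8
  N₂: 1929 (inert)
  CO₂: 0 + 4(40.62) = 162.5
  H₂O: 0 + 5(40.62) = 203.1

203 mol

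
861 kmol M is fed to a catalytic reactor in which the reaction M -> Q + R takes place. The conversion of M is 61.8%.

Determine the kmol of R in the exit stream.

532 kmol

M reacted = 0.618 × 861 = 532.1 kmol; ν_M = −1, so ξ = 532.1/1 = 532.1 kmol.
Outlet amounts (n = n₀ + ν ξ):
  M: 861 − 1(532.1) = 328.9
  Q: 0 + 1(532.1) = 532.1
  R: 0 + 1(532.1) = 532.1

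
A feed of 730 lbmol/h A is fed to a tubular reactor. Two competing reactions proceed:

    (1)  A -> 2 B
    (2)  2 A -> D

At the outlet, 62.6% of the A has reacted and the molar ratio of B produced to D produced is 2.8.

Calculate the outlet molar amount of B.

376 lbmol/h

Conversion of A: A consumed = 0.626 × 730 = 457 lbmol/h = 1ξ₁ + 2ξ₂.
Selectivity: 2ξ₁ / (1ξ₂) = 2.8 → ξ₁ = 1.4 ξ₂.
Substitute: (1·1.4 + 2) ξ₂ = 457 → ξ₂ = 134.4 lbmol/h, ξ₁ = 188.2 lbmol/h.
Outlet amounts (n = n₀ + Σ ν·ξ):
  A: 730 − 1(188.2) − 2(134.4) = 273
  B: 0 + 2(188.2) = 376.3
  D: 0 + 1(134.4) = 134.4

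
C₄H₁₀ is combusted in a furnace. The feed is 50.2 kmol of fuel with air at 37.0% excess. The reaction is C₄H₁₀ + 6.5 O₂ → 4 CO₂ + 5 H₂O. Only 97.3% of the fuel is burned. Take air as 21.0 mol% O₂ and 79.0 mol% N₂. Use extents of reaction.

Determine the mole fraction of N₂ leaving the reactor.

0.747

Stoichiometric O₂ = 6.5 × 50.2 = 326.3 kmol; O₂ fed = 326.3 × 1.370 = 447 kmol.
N₂ fed = 447 × 79/21 = 1682 kmol.
Fuel reacted = 0.973 × 50.2 → ξ = 48.84 kmol.
Outlet (n = n₀ + ν ξ):
  C₄H₁₀: 50.2 − 1(48.84) = 1.355
  O₂: 447 − 6.5(48.84) = 129.5
  N₂: 1682 (inert)
  CO₂: 0 + 4(48.84) = 195.4
  H₂O: 0 + 5(48.84) = 244.2
Total out = 2252 kmol; y_N₂ = 1682 / 2252 = 0.7467.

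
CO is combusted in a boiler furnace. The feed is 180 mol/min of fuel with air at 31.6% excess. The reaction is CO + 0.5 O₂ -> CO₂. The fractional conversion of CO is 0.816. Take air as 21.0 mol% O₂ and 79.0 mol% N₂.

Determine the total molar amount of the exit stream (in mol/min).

Stoichiometric O₂ = 0.5 × 180 = 90 mol/min; O₂ fed = 90 × 1.316 = 118.4 mol/min.
N₂ fed = 118.4 × 79/21 = 445.6 mol/min.
Fuel reacted = 0.816 × 180 → ξ = 146.9 mol/min.
Outlet (n = n₀ + ν ξ):
  CO: 180 − 1(146.9) = 33.12
  O₂: 118.4 − 0.5(146.9) = 45
  N₂: 445.6 (inert)
  CO₂: 0 + 1(146.9) = 146.9
Total out = 33.12 + 45 + 445.6 + 146.9 = 670.6 mol/min.

671 mol/min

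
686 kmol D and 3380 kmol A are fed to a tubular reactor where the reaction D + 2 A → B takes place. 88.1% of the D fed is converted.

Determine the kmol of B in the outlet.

D reacted = 0.881 × 686 = 604.4 kmol; ν_D = −1, so ξ = 604.4/1 = 604.4 kmol.
Outlet amounts (n = n₀ + ν ξ):
  D: 686 − 1(604.4) = 81.63
  A: 3380 − 2(604.4) = 2171
  B: 0 + 1(604.4) = 604.4

604 kmol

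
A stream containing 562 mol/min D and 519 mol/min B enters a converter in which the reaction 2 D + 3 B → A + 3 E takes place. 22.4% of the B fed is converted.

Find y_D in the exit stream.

0.465

B reacted = 0.224 × 519 = 116.3 mol/min; ν_B = −3, so ξ = 116.3/3 = 38.75 mol/min.
Outlet amounts (n = n₀ + ν ξ):
  D: 562 − 2(38.75) = 484.5
  B: 519 − 3(38.75) = 402.7
  A: 0 + 1(38.75) = 38.75
  E: 0 + 3(38.75) = 116.3
Total out = 1042 mol/min; y_D = 484.5 / 1042 = 0.4649.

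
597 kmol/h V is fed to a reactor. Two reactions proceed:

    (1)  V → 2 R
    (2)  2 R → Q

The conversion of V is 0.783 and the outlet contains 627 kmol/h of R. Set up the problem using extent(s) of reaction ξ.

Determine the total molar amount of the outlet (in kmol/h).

Conversion of V: V consumed = 1ξ₁ = 0.783 × 597 → ξ₁ = 467.5 kmol/h.
R balance: n_R = 0 + 2ξ₁ − 2ξ₂ = 627 → ξ₂ = (2·467.5 − 627)/2 = 154 kmol/h.
Outlet amounts (n = n₀ + Σ ν·ξ):
  V: 597 − 1(467.5) = 129.5
  R: 0 + 2(467.5) − 2(154) = 627
  Q: 0 + 1(154) = 154
Total out = 129.5 + 627 + 154 = 910.5 kmol/h.

910 kmol/h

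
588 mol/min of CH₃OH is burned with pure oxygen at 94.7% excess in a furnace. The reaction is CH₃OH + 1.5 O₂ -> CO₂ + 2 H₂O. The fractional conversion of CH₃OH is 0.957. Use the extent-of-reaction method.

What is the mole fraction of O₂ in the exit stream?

Stoichiometric O₂ = 1.5 × 588 = 882 mol/min; O₂ fed = 882 × 1.947 = 1717 mol/min.
Fuel reacted = 0.957 × 588 → ξ = 562.7 mol/min.
Outlet (n = n₀ + ν ξ):
  CH₃OH: 588 − 1(562.7) = 25.28
  O₂: 1717 − 1.5(562.7) = 873.2
  CO₂: 0 + 1(562.7) = 562.7
  H₂O: 0 + 2(562.7) = 1125
Total out = 2587 mol/min; y_O₂ = 873.2 / 2587 = 0.3376.

0.338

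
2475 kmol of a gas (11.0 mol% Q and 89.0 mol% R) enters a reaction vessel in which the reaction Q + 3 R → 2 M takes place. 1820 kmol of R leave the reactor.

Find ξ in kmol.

For R: n = n₀ − 3ξ → 1820 = 2203 − 3ξ, giving ξ = 127.6 kmol.
Outlet amounts (n = n₀ + ν ξ):
  Q: 272.2 − 1(127.6) = 144.7
  R: 2203 − 3(127.6) = 1820
  M: 0 + 2(127.6) = 255.2

ξ = 128 kmol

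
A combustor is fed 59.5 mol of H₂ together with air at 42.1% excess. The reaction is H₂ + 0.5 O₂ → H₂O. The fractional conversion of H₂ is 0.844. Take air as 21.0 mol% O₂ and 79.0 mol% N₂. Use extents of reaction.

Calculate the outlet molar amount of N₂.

159 mol

Stoichiometric O₂ = 0.5 × 59.5 = 29.75 mol; O₂ fed = 29.75 × 1.421 = 42.27 mol.
N₂ fed = 42.27 × 79/21 = 159 mol.
Fuel reacted = 0.844 × 59.5 → ξ = 50.22 mol.
Outlet (n = n₀ + ν ξ):
  H₂: 59.5 − 1(50.22) = 9.282
  O₂: 42.27 − 0.5(50.22) = 17.17
  N₂: 159 (inert)
  H₂O: 0 + 1(50.22) = 50.22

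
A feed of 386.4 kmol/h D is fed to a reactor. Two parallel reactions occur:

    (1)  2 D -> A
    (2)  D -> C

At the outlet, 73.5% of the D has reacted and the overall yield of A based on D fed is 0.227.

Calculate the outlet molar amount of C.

Yield of A: 1ξ₁ / 386.4 = 0.227 → ξ₁ = 87.71 kmol/h.
Conversion of D: 2ξ₁ + 1ξ₂ = 0.735 × 386.4 = 284 → ξ₂ = 108.6 kmol/h.
Outlet amounts (n = n₀ + Σ ν·ξ):
  D: 386.4 − 2(87.71) − 1(108.6) = 102.4
  A: 0 + 1(87.71) = 87.71
  C: 0 + 1(108.6) = 108.6

109 kmol/h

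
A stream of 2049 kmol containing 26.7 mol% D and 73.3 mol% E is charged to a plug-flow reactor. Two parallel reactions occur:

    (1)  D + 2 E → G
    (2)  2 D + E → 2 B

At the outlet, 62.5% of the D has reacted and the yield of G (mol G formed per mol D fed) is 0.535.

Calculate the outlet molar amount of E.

892 kmol

Yield of G: 1ξ₁ / 547.1 = 0.535 → ξ₁ = 292.7 kmol.
Conversion of D: 1ξ₁ + 2ξ₂ = 0.625 × 547.1 = 341.9 → ξ₂ = 24.62 kmol.
Outlet amounts (n = n₀ + Σ ν·ξ):
  D: 547.1 − 1(292.7) − 2(24.62) = 205.2
  E: 1502 − 2(292.7) − 1(24.62) = 891.9
  G: 0 + 1(292.7) = 292.7
  B: 0 + 2(24.62) = 49.24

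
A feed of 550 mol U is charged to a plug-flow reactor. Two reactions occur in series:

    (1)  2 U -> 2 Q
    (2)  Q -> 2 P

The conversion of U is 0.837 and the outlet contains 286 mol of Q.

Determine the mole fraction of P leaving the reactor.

Conversion of U: U consumed = 2ξ₁ = 0.837 × 550 → ξ₁ = 230.2 mol.
Q balance: n_Q = 0 + 2ξ₁ − 1ξ₂ = 286 → ξ₂ = (2·230.2 − 286)/1 = 174.3 mol.
Outlet amounts (n = n₀ + Σ ν·ξ):
  U: 550 − 2(230.2) = 89.65
  Q: 0 + 2(230.2) − 1(174.3) = 286
  P: 0 + 2(174.3) = 348.7
Total out = 724.3 mol; y_P = 348.7 / 724.3 = 0.4814.

0.481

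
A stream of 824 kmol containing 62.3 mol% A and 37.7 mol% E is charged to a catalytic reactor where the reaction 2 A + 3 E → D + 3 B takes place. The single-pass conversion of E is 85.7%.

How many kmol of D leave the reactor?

E reacted = 0.857 × 310.6 = 266.2 kmol; ν_E = −3, so ξ = 266.2/3 = 88.74 kmol.
Outlet amounts (n = n₀ + ν ξ):
  A: 513.4 − 2(88.74) = 335.9
  E: 310.6 − 3(88.74) = 44.42
  D: 0 + 1(88.74) = 88.74
  B: 0 + 3(88.74) = 266.2

88.7 kmol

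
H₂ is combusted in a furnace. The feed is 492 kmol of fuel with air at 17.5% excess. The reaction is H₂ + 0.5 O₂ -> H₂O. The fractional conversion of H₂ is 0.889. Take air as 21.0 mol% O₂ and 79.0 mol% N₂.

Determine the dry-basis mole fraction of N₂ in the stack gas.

0.897

Stoichiometric O₂ = 0.5 × 492 = 246 kmol; O₂ fed = 246 × 1.175 = 289.1 kmol.
N₂ fed = 289.1 × 79/21 = 1087 kmol.
Fuel reacted = 0.889 × 492 → ξ = 437.4 kmol.
Outlet (n = n₀ + ν ξ):
  H₂: 492 − 1(437.4) = 54.61
  O₂: 289.1 − 0.5(437.4) = 70.36
  N₂: 1087 (inert)
  H₂O: 0 + 1(437.4) = 437.4
Dry total = 1212 kmol; y_N₂ (dry) = 1087 / 1212 = 0.8969.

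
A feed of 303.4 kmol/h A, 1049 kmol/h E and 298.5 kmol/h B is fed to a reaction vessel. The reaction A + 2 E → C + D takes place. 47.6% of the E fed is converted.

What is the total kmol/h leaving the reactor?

1400 kmol/h

E reacted = 0.476 × 1049 = 499.3 kmol/h; ν_E = −2, so ξ = 499.3/2 = 249.7 kmol/h.
Outlet amounts (n = n₀ + ν ξ):
  A: 303.4 − 1(249.7) = 53.74
  E: 1049 − 2(249.7) = 549.7
  C: 0 + 1(249.7) = 249.7
  D: 0 + 1(249.7) = 249.7
  B: 298.5 (inert)
Total out = 53.74 + 549.7 + 249.7 + 249.7 + 298.5 = 1401 kmol/h.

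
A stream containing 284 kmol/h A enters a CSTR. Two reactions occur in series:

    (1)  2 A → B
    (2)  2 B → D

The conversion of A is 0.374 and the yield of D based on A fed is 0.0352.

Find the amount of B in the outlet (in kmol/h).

Conversion of A: A consumed = 2ξ₁ = 0.374 × 284 → ξ₁ = 53.11 kmol/h.
Yield of D: 1ξ₂ / 284 = 0.0352 → ξ₂ = 9.997 kmol/h.
Outlet amounts (n = n₀ + Σ ν·ξ):
  A: 284 − 2(53.11) = 177.8
  B: 0 + 1(53.11) − 2(9.997) = 33.11
  D: 0 + 1(9.997) = 9.997

33.1 kmol/h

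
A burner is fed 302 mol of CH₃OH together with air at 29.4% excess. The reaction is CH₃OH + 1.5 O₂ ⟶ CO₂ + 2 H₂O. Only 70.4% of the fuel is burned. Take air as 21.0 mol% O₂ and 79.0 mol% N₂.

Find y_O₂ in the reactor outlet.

0.0835

Stoichiometric O₂ = 1.5 × 302 = 453 mol; O₂ fed = 453 × 1.294 = 586.2 mol.
N₂ fed = 586.2 × 79/21 = 2205 mol.
Fuel reacted = 0.704 × 302 → ξ = 212.6 mol.
Outlet (n = n₀ + ν ξ):
  CH₃OH: 302 − 1(212.6) = 89.39
  O₂: 586.2 − 1.5(212.6) = 267.3
  N₂: 2205 (inert)
  CO₂: 0 + 1(212.6) = 212.6
  H₂O: 0 + 2(212.6) = 425.2
Total out = 3200 mol; y_O₂ = 267.3 / 3200 = 0.08353.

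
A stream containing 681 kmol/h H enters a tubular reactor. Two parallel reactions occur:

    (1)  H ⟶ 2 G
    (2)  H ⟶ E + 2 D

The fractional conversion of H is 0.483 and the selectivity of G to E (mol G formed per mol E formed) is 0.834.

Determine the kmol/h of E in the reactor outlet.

Conversion of H: H consumed = 0.483 × 681 = 328.9 kmol/h = 1ξ₁ + 1ξ₂.
Selectivity: 2ξ₁ / (1ξ₂) = 0.834 → ξ₁ = 0.417 ξ₂.
Substitute: (1·0.417 + 1) ξ₂ = 328.9 → ξ₂ = 232.1 kmol/h, ξ₁ = 96.8 kmol/h.
Outlet amounts (n = n₀ + Σ ν·ξ):
  H: 681 − 1(96.8) − 1(232.1) = 352.1
  G: 0 + 2(96.8) = 193.6
  E: 0 + 1(232.1) = 232.1
  D: 0 + 2(232.1) = 464.3

232 kmol/h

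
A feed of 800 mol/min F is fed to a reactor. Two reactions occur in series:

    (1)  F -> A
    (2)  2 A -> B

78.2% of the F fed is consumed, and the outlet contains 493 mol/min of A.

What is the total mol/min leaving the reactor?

Conversion of F: F consumed = 1ξ₁ = 0.782 × 800 → ξ₁ = 625.6 mol/min.
A balance: n_A = 0 + 1ξ₁ − 2ξ₂ = 493 → ξ₂ = (1·625.6 − 493)/2 = 66.3 mol/min.
Outlet amounts (n = n₀ + Σ ν·ξ):
  F: 800 − 1(625.6) = 174.4
  A: 0 + 1(625.6) − 2(66.3) = 493
  B: 0 + 1(66.3) = 66.3
Total out = 174.4 + 493 + 66.3 = 733.7 mol/min.

734 mol/min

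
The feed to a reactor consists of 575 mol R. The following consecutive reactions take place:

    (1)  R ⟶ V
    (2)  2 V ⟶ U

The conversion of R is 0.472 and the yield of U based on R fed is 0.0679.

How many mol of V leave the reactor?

193 mol

Conversion of R: R consumed = 1ξ₁ = 0.472 × 575 → ξ₁ = 271.4 mol.
Yield of U: 1ξ₂ / 575 = 0.0679 → ξ₂ = 39.04 mol.
Outlet amounts (n = n₀ + Σ ν·ξ):
  R: 575 − 1(271.4) = 303.6
  V: 0 + 1(271.4) − 2(39.04) = 193.3
  U: 0 + 1(39.04) = 39.04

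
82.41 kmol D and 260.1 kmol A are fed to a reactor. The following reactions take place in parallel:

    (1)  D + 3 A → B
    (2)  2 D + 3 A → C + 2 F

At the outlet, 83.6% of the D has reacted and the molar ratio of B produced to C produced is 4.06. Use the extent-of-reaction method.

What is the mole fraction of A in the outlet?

Conversion of D: D consumed = 0.836 × 82.41 = 68.89 kmol = 1ξ₁ + 2ξ₂.
Selectivity: 1ξ₁ / (1ξ₂) = 4.06 → ξ₁ = 4.06 ξ₂.
Substitute: (1·4.06 + 2) ξ₂ = 68.89 → ξ₂ = 11.37 kmol, ξ₁ = 46.16 kmol.
Outlet amounts (n = n₀ + Σ ν·ξ):
  D: 82.41 − 1(46.16) − 2(11.37) = 13.52
  A: 260.1 − 3(46.16) − 3(11.37) = 87.52
  B: 0 + 1(46.16) = 46.16
  C: 0 + 1(11.37) = 11.37
  F: 0 + 2(11.37) = 22.74
Total out = 181.3 kmol; y_A = 87.52 / 181.3 = 0.4827.

0.483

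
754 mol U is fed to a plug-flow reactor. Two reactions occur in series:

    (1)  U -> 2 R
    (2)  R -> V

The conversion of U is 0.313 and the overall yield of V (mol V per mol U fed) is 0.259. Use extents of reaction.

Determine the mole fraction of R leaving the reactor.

0.28

Conversion of U: U consumed = 1ξ₁ = 0.313 × 754 → ξ₁ = 236 mol.
Yield of V: 1ξ₂ / 754 = 0.259 → ξ₂ = 195.3 mol.
Outlet amounts (n = n₀ + Σ ν·ξ):
  U: 754 − 1(236) = 518
  R: 0 + 2(236) − 1(195.3) = 276.7
  V: 0 + 1(195.3) = 195.3
Total out = 990 mol; y_R = 276.7 / 990 = 0.2795.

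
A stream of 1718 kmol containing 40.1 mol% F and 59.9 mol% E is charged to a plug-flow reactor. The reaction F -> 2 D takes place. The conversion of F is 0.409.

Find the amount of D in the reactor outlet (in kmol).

F reacted = 0.409 × 688.9 = 281.8 kmol; ν_F = −1, so ξ = 281.8/1 = 281.8 kmol.
Outlet amounts (n = n₀ + ν ξ):
  F: 688.9 − 1(281.8) = 407.2
  D: 0 + 2(281.8) = 563.5
  E: 1029 (inert)

564 kmol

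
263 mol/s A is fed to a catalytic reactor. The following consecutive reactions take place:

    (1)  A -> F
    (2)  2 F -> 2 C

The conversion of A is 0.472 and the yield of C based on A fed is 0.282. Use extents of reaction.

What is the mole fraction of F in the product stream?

Conversion of A: A consumed = 1ξ₁ = 0.472 × 263 → ξ₁ = 124.1 mol/s.
Yield of C: 2ξ₂ / 263 = 0.282 → ξ₂ = 37.08 mol/s.
Outlet amounts (n = n₀ + Σ ν·ξ):
  A: 263 − 1(124.1) = 138.9
  F: 0 + 1(124.1) − 2(37.08) = 49.97
  C: 0 + 2(37.08) = 74.17
Total out = 263 mol/s; y_F = 49.97 / 263 = 0.19.

0.19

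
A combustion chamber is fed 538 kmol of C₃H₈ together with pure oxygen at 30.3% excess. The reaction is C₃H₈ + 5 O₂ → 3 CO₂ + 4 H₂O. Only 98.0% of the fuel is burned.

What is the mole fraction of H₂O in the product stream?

0.461

Stoichiometric O₂ = 5 × 538 = 2690 kmol; O₂ fed = 2690 × 1.303 = 3505 kmol.
Fuel reacted = 0.98 × 538 → ξ = 527.2 kmol.
Outlet (n = n₀ + ν ξ):
  C₃H₈: 538 − 1(527.2) = 10.76
  O₂: 3505 − 5(527.2) = 868.9
  CO₂: 0 + 3(527.2) = 1582
  H₂O: 0 + 4(527.2) = 2109
Total out = 4570 kmol; y_H₂O = 2109 / 4570 = 0.4614.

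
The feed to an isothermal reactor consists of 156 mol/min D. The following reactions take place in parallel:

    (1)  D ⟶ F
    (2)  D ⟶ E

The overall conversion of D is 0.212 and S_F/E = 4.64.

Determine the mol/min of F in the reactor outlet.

27.2 mol/min

Conversion of D: D consumed = 0.212 × 156 = 33.07 mol/min = 1ξ₁ + 1ξ₂.
Selectivity: 1ξ₁ / (1ξ₂) = 4.64 → ξ₁ = 4.64 ξ₂.
Substitute: (1·4.64 + 1) ξ₂ = 33.07 → ξ₂ = 5.864 mol/min, ξ₁ = 27.21 mol/min.
Outlet amounts (n = n₀ + Σ ν·ξ):
  D: 156 − 1(27.21) − 1(5.864) = 122.9
  F: 0 + 1(27.21) = 27.21
  E: 0 + 1(5.864) = 5.864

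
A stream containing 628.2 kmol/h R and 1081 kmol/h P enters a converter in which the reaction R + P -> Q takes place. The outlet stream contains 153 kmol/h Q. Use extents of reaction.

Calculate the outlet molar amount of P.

For Q: n = n₀ + 1ξ → 153 = 0 + 1ξ, giving ξ = 153 kmol/h.
Outlet amounts (n = n₀ + ν ξ):
  R: 628.2 − 1(153) = 475.2
  P: 1081 − 1(153) = 928
  Q: 0 + 1(153) = 153

928 kmol/h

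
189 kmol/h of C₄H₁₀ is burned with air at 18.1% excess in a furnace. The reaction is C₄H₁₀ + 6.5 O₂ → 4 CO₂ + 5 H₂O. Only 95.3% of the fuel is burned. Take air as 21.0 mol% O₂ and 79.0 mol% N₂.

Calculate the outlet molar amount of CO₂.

Stoichiometric O₂ = 6.5 × 189 = 1228 kmol/h; O₂ fed = 1228 × 1.181 = 1451 kmol/h.
N₂ fed = 1451 × 79/21 = 5458 kmol/h.
Fuel reacted = 0.953 × 189 → ξ = 180.1 kmol/h.
Outlet (n = n₀ + ν ξ):
  C₄H₁₀: 189 − 1(180.1) = 8.883
  O₂: 1451 − 6.5(180.1) = 280.1
  N₂: 5458 (inert)
  CO₂: 0 + 4(180.1) = 720.5
  H₂O: 0 + 5(180.1) = 900.6

720 kmol/h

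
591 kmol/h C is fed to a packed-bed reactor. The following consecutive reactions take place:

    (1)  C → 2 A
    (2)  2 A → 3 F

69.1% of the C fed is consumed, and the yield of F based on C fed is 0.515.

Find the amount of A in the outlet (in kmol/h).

614 kmol/h

Conversion of C: C consumed = 1ξ₁ = 0.691 × 591 → ξ₁ = 408.4 kmol/h.
Yield of F: 3ξ₂ / 591 = 0.515 → ξ₂ = 101.5 kmol/h.
Outlet amounts (n = n₀ + Σ ν·ξ):
  C: 591 − 1(408.4) = 182.6
  A: 0 + 2(408.4) − 2(101.5) = 613.9
  F: 0 + 3(101.5) = 304.4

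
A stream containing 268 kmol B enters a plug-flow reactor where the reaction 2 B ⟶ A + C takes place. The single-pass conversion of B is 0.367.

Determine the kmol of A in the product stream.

49.2 kmol

B reacted = 0.367 × 268 = 98.36 kmol; ν_B = −2, so ξ = 98.36/2 = 49.18 kmol.
Outlet amounts (n = n₀ + ν ξ):
  B: 268 − 2(49.18) = 169.6
  A: 0 + 1(49.18) = 49.18
  C: 0 + 1(49.18) = 49.18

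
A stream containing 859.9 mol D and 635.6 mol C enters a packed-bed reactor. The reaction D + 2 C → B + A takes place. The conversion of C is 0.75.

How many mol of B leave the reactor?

238 mol

C reacted = 0.75 × 635.6 = 476.7 mol; ν_C = −2, so ξ = 476.7/2 = 238.4 mol.
Outlet amounts (n = n₀ + ν ξ):
  D: 859.9 − 1(238.4) = 621.5
  C: 635.6 − 2(238.4) = 158.9
  B: 0 + 1(238.4) = 238.4
  A: 0 + 1(238.4) = 238.4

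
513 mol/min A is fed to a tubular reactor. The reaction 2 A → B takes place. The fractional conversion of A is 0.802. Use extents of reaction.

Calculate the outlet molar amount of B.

A reacted = 0.802 × 513 = 411.4 mol/min; ν_A = −2, so ξ = 411.4/2 = 205.7 mol/min.
Outlet amounts (n = n₀ + ν ξ):
  A: 513 − 2(205.7) = 101.6
  B: 0 + 1(205.7) = 205.7

206 mol/min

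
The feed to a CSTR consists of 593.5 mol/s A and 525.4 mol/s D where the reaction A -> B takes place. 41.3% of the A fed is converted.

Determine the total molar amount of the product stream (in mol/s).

1120 mol/s

A reacted = 0.413 × 593.5 = 245.1 mol/s; ν_A = −1, so ξ = 245.1/1 = 245.1 mol/s.
Outlet amounts (n = n₀ + ν ξ):
  A: 593.5 − 1(245.1) = 348.4
  B: 0 + 1(245.1) = 245.1
  D: 525.4 (inert)
Total out = 348.4 + 245.1 + 525.4 = 1119 mol/s.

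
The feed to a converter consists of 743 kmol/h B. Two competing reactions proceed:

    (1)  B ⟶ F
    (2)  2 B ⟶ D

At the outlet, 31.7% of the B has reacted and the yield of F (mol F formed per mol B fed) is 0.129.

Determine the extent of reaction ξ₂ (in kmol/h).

Yield of F: 1ξ₁ / 743 = 0.129 → ξ₁ = 95.85 kmol/h.
Conversion of B: 1ξ₁ + 2ξ₂ = 0.317 × 743 = 235.5 → ξ₂ = 69.84 kmol/h.
Outlet amounts (n = n₀ + Σ ν·ξ):
  B: 743 − 1(95.85) − 2(69.84) = 507.5
  F: 0 + 1(95.85) = 95.85
  D: 0 + 1(69.84) = 69.84

ξ₂ = 69.8 kmol/h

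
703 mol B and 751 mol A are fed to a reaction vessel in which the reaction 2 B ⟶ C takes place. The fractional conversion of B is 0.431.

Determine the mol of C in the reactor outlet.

151 mol

B reacted = 0.431 × 703 = 303 mol; ν_B = −2, so ξ = 303/2 = 151.5 mol.
Outlet amounts (n = n₀ + ν ξ):
  B: 703 − 2(151.5) = 400
  C: 0 + 1(151.5) = 151.5
  A: 751 (inert)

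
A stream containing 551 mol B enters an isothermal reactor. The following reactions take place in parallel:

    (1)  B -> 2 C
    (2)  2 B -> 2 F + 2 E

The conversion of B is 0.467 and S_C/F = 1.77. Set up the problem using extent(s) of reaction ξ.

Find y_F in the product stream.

0.169

Conversion of B: B consumed = 0.467 × 551 = 257.3 mol = 1ξ₁ + 2ξ₂.
Selectivity: 2ξ₁ / (2ξ₂) = 1.77 → ξ₁ = 1.77 ξ₂.
Substitute: (1·1.77 + 2) ξ₂ = 257.3 → ξ₂ = 68.25 mol, ξ₁ = 120.8 mol.
Outlet amounts (n = n₀ + Σ ν·ξ):
  B: 551 − 1(120.8) − 2(68.25) = 293.7
  C: 0 + 2(120.8) = 241.6
  F: 0 + 2(68.25) = 136.5
  E: 0 + 2(68.25) = 136.5
Total out = 808.3 mol; y_F = 136.5 / 808.3 = 0.1689.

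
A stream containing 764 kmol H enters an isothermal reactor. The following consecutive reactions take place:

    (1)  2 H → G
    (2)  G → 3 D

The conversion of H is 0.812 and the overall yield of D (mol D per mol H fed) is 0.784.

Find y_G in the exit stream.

0.13

Conversion of H: H consumed = 2ξ₁ = 0.812 × 764 → ξ₁ = 310.2 kmol.
Yield of D: 3ξ₂ / 764 = 0.784 → ξ₂ = 199.7 kmol.
Outlet amounts (n = n₀ + Σ ν·ξ):
  H: 764 − 2(310.2) = 143.6
  G: 0 + 1(310.2) − 1(199.7) = 110.5
  D: 0 + 3(199.7) = 599
Total out = 853.1 kmol; y_G = 110.5 / 853.1 = 0.1296.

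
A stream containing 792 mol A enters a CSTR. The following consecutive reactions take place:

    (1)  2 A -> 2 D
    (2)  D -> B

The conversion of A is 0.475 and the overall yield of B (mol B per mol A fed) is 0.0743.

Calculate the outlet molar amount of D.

317 mol

Conversion of A: A consumed = 2ξ₁ = 0.475 × 792 → ξ₁ = 188.1 mol.
Yield of B: 1ξ₂ / 792 = 0.0743 → ξ₂ = 58.85 mol.
Outlet amounts (n = n₀ + Σ ν·ξ):
  A: 792 − 2(188.1) = 415.8
  D: 0 + 2(188.1) − 1(58.85) = 317.4
  B: 0 + 1(58.85) = 58.85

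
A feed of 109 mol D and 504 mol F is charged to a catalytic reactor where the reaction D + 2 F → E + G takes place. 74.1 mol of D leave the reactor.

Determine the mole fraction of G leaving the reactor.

0.0604

For D: n = n₀ − 1ξ → 74.1 = 109 − 1ξ, giving ξ = 34.9 mol.
Outlet amounts (n = n₀ + ν ξ):
  D: 109 − 1(34.9) = 74.1
  F: 504 − 2(34.9) = 434.2
  E: 0 + 1(34.9) = 34.9
  G: 0 + 1(34.9) = 34.9
Total out = 578.1 mol; y_G = 34.9 / 578.1 = 0.06037.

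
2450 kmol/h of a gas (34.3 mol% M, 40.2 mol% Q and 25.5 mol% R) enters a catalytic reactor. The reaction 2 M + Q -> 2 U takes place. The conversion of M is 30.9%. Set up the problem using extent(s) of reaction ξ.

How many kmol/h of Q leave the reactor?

M reacted = 0.309 × 840.4 = 259.7 kmol/h; ν_M = −2, so ξ = 259.7/2 = 129.8 kmol/h.
Outlet amounts (n = n₀ + ν ξ):
  M: 840.4 − 2(129.8) = 580.7
  Q: 984.9 − 1(129.8) = 855.1
  U: 0 + 2(129.8) = 259.7
  R: 624.8 (inert)

855 kmol/h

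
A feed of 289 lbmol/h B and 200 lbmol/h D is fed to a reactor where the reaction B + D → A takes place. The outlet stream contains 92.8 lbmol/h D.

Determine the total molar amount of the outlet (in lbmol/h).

382 lbmol/h

For D: n = n₀ − 1ξ → 92.8 = 200 − 1ξ, giving ξ = 107.2 lbmol/h.
Outlet amounts (n = n₀ + ν ξ):
  B: 289 − 1(107.2) = 181.8
  D: 200 − 1(107.2) = 92.8
  A: 0 + 1(107.2) = 107.2
Total out = 181.8 + 92.8 + 107.2 = 381.8 lbmol/h.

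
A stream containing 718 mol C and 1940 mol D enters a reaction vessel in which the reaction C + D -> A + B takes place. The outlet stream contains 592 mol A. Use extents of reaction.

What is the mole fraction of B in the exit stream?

0.223

For A: n = n₀ + 1ξ → 592 = 0 + 1ξ, giving ξ = 592 mol.
Outlet amounts (n = n₀ + ν ξ):
  C: 718 − 1(592) = 126
  D: 1940 − 1(592) = 1348
  A: 0 + 1(592) = 592
  B: 0 + 1(592) = 592
Total out = 2658 mol; y_B = 592 / 2658 = 0.2227.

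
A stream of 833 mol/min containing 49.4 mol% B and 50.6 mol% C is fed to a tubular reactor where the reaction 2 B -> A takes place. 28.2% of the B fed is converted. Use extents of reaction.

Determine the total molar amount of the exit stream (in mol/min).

775 mol/min

B reacted = 0.282 × 411.5 = 116 mol/min; ν_B = −2, so ξ = 116/2 = 58.02 mol/min.
Outlet amounts (n = n₀ + ν ξ):
  B: 411.5 − 2(58.02) = 295.5
  A: 0 + 1(58.02) = 58.02
  C: 421.5 (inert)
Total out = 295.5 + 58.02 + 421.5 = 775 mol/min.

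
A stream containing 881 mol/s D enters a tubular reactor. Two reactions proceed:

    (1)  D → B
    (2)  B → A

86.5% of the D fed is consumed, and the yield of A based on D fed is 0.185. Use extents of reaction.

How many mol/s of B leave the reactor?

Conversion of D: D consumed = 1ξ₁ = 0.865 × 881 → ξ₁ = 762.1 mol/s.
Yield of A: 1ξ₂ / 881 = 0.185 → ξ₂ = 163 mol/s.
Outlet amounts (n = n₀ + Σ ν·ξ):
  D: 881 − 1(762.1) = 118.9
  B: 0 + 1(762.1) − 1(163) = 599.1
  A: 0 + 1(163) = 163

599 mol/s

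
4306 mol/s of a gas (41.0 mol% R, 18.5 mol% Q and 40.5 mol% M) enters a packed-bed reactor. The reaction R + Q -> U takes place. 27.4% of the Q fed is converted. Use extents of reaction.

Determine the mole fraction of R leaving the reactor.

0.378

Q reacted = 0.274 × 796.6 = 218.3 mol/s; ν_Q = −1, so ξ = 218.3/1 = 218.3 mol/s.
Outlet amounts (n = n₀ + ν ξ):
  R: 1765 − 1(218.3) = 1547
  Q: 796.6 − 1(218.3) = 578.3
  U: 0 + 1(218.3) = 218.3
  M: 1744 (inert)
Total out = 4088 mol/s; y_R = 1547 / 4088 = 0.3785.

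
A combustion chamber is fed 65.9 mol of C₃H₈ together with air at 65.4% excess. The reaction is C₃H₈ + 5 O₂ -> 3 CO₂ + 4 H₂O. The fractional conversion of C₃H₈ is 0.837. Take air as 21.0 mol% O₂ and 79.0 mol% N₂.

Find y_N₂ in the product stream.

Stoichiometric O₂ = 5 × 65.9 = 329.5 mol; O₂ fed = 329.5 × 1.654 = 545 mol.
N₂ fed = 545 × 79/21 = 2050 mol.
Fuel reacted = 0.837 × 65.9 → ξ = 55.16 mol.
Outlet (n = n₀ + ν ξ):
  C₃H₈: 65.9 − 1(55.16) = 10.74
  O₂: 545 − 5(55.16) = 269.2
  N₂: 2050 (inert)
  CO₂: 0 + 3(55.16) = 165.5
  H₂O: 0 + 4(55.16) = 220.6
Total out = 2716 mol; y_N₂ = 2050 / 2716 = 0.7548.

0.755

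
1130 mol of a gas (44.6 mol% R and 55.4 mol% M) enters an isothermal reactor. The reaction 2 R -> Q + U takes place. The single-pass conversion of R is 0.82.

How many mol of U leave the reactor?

207 mol

R reacted = 0.82 × 504 = 413.3 mol; ν_R = −2, so ξ = 413.3/2 = 206.6 mol.
Outlet amounts (n = n₀ + ν ξ):
  R: 504 − 2(206.6) = 90.72
  Q: 0 + 1(206.6) = 206.6
  U: 0 + 1(206.6) = 206.6
  M: 626 (inert)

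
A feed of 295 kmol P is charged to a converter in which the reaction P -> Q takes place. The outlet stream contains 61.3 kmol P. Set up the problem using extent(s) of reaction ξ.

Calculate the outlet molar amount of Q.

234 kmol

For P: n = n₀ − 1ξ → 61.3 = 295 − 1ξ, giving ξ = 233.7 kmol.
Outlet amounts (n = n₀ + ν ξ):
  P: 295 − 1(233.7) = 61.3
  Q: 0 + 1(233.7) = 233.7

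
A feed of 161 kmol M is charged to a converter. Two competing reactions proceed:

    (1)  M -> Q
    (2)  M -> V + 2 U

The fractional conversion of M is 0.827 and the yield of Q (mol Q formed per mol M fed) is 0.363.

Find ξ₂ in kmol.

ξ₂ = 74.7 kmol

Yield of Q: 1ξ₁ / 161 = 0.363 → ξ₁ = 58.44 kmol.
Conversion of M: 1ξ₁ + 1ξ₂ = 0.827 × 161 = 133.1 → ξ₂ = 74.7 kmol.
Outlet amounts (n = n₀ + Σ ν·ξ):
  M: 161 − 1(58.44) − 1(74.7) = 27.85
  Q: 0 + 1(58.44) = 58.44
  V: 0 + 1(74.7) = 74.7
  U: 0 + 2(74.7) = 149.4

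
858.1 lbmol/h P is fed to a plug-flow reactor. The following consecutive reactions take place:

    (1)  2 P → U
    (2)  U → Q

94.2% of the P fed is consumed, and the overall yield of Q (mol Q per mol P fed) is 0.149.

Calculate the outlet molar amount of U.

276 lbmol/h

Conversion of P: P consumed = 2ξ₁ = 0.942 × 858.1 → ξ₁ = 404.2 lbmol/h.
Yield of Q: 1ξ₂ / 858.1 = 0.149 → ξ₂ = 127.9 lbmol/h.
Outlet amounts (n = n₀ + Σ ν·ξ):
  P: 858.1 − 2(404.2) = 49.77
  U: 0 + 1(404.2) − 1(127.9) = 276.3
  Q: 0 + 1(127.9) = 127.9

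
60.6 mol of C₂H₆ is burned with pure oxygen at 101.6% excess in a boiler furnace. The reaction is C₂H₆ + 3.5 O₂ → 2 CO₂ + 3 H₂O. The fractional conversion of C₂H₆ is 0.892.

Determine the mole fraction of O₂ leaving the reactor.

0.463

Stoichiometric O₂ = 3.5 × 60.6 = 212.1 mol; O₂ fed = 212.1 × 2.016 = 427.6 mol.
Fuel reacted = 0.892 × 60.6 → ξ = 54.06 mol.
Outlet (n = n₀ + ν ξ):
  C₂H₆: 60.6 − 1(54.06) = 6.545
  O₂: 427.6 − 3.5(54.06) = 238.4
  CO₂: 0 + 2(54.06) = 108.1
  H₂O: 0 + 3(54.06) = 162.2
Total out = 515.2 mol; y_O₂ = 238.4 / 515.2 = 0.4627.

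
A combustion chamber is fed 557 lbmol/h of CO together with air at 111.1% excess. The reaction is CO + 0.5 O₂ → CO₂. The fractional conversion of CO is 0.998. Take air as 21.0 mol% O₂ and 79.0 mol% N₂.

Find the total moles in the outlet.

Stoichiometric O₂ = 0.5 × 557 = 278.5 lbmol/h; O₂ fed = 278.5 × 2.111 = 587.9 lbmol/h.
N₂ fed = 587.9 × 79/21 = 2212 lbmol/h.
Fuel reacted = 0.998 × 557 → ξ = 555.9 lbmol/h.
Outlet (n = n₀ + ν ξ):
  CO: 557 − 1(555.9) = 1.114
  O₂: 587.9 − 0.5(555.9) = 310
  N₂: 2212 (inert)
  CO₂: 0 + 1(555.9) = 555.9
Total out = 1.114 + 310 + 2212 + 555.9 = 3079 lbmol/h.

3080 lbmol/h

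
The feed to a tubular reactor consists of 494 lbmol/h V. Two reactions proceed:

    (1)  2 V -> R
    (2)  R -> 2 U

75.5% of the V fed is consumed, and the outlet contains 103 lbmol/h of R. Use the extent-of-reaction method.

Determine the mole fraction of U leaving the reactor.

Conversion of V: V consumed = 2ξ₁ = 0.755 × 494 → ξ₁ = 186.5 lbmol/h.
R balance: n_R = 0 + 1ξ₁ − 1ξ₂ = 103 → ξ₂ = (1·186.5 − 103)/1 = 83.49 lbmol/h.
Outlet amounts (n = n₀ + Σ ν·ξ):
  V: 494 − 2(186.5) = 121
  R: 0 + 1(186.5) − 1(83.49) = 103
  U: 0 + 2(83.49) = 167
Total out = 391 lbmol/h; y_U = 167 / 391 = 0.427.

0.427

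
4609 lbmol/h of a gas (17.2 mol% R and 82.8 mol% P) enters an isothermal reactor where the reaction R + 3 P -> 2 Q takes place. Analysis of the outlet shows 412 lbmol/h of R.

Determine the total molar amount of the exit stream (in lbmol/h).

3850 lbmol/h

For R: n = n₀ − 1ξ → 412 = 792.7 − 1ξ, giving ξ = 380.7 lbmol/h.
Outlet amounts (n = n₀ + ν ξ):
  R: 792.7 − 1(380.7) = 412
  P: 3816 − 3(380.7) = 2674
  Q: 0 + 2(380.7) = 761.5
Total out = 412 + 2674 + 761.5 = 3848 lbmol/h.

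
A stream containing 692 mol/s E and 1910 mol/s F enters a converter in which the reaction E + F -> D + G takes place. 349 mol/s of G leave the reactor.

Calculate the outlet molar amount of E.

343 mol/s

For G: n = n₀ + 1ξ → 349 = 0 + 1ξ, giving ξ = 349 mol/s.
Outlet amounts (n = n₀ + ν ξ):
  E: 692 − 1(349) = 343
  F: 1910 − 1(349) = 1561
  D: 0 + 1(349) = 349
  G: 0 + 1(349) = 349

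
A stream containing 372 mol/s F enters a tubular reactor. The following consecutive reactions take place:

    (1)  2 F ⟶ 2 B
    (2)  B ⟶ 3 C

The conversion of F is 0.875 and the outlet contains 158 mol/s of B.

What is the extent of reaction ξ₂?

ξ₂ = 168 mol/s

Conversion of F: F consumed = 2ξ₁ = 0.875 × 372 → ξ₁ = 162.8 mol/s.
B balance: n_B = 0 + 2ξ₁ − 1ξ₂ = 158 → ξ₂ = (2·162.8 − 158)/1 = 167.5 mol/s.
Outlet amounts (n = n₀ + Σ ν·ξ):
  F: 372 − 2(162.8) = 46.5
  B: 0 + 2(162.8) − 1(167.5) = 158
  C: 0 + 3(167.5) = 502.5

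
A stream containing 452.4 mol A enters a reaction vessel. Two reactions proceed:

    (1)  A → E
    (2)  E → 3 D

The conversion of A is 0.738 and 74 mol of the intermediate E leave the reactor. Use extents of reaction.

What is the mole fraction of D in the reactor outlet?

Conversion of A: A consumed = 1ξ₁ = 0.738 × 452.4 → ξ₁ = 333.9 mol.
E balance: n_E = 0 + 1ξ₁ − 1ξ₂ = 74 → ξ₂ = (1·333.9 − 74)/1 = 259.9 mol.
Outlet amounts (n = n₀ + Σ ν·ξ):
  A: 452.4 − 1(333.9) = 118.5
  E: 0 + 1(333.9) − 1(259.9) = 74
  D: 0 + 3(259.9) = 779.6
Total out = 972.1 mol; y_D = 779.6 / 972.1 = 0.802.

0.802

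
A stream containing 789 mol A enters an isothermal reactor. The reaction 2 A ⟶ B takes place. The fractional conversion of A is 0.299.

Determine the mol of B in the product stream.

118 mol

A reacted = 0.299 × 789 = 235.9 mol; ν_A = −2, so ξ = 235.9/2 = 118 mol.
Outlet amounts (n = n₀ + ν ξ):
  A: 789 − 2(118) = 553.1
  B: 0 + 1(118) = 118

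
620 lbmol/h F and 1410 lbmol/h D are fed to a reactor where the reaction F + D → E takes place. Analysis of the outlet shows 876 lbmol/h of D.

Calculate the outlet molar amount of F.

86 lbmol/h

For D: n = n₀ − 1ξ → 876 = 1410 − 1ξ, giving ξ = 534 lbmol/h.
Outlet amounts (n = n₀ + ν ξ):
  F: 620 − 1(534) = 86
  D: 1410 − 1(534) = 876
  E: 0 + 1(534) = 534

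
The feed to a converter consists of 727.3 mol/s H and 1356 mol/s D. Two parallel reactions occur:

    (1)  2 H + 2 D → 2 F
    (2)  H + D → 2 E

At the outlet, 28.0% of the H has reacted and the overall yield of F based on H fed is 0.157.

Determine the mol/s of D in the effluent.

Yield of F: 2ξ₁ / 727.3 = 0.157 → ξ₁ = 57.09 mol/s.
Conversion of H: 2ξ₁ + 1ξ₂ = 0.28 × 727.3 = 203.6 → ξ₂ = 89.46 mol/s.
Outlet amounts (n = n₀ + Σ ν·ξ):
  H: 727.3 − 2(57.09) − 1(89.46) = 523.7
  D: 1356 − 2(57.09) − 1(89.46) = 1152
  F: 0 + 2(57.09) = 114.2
  E: 0 + 2(89.46) = 178.9

1150 mol/s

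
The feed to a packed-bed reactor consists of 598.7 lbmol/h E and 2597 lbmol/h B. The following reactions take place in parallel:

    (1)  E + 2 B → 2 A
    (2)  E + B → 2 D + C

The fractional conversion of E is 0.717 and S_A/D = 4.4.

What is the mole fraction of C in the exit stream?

0.0272

Conversion of E: E consumed = 0.717 × 598.7 = 429.3 lbmol/h = 1ξ₁ + 1ξ₂.
Selectivity: 2ξ₁ / (2ξ₂) = 4.4 → ξ₁ = 4.4 ξ₂.
Substitute: (1·4.4 + 1) ξ₂ = 429.3 → ξ₂ = 79.49 lbmol/h, ξ₁ = 349.8 lbmol/h.
Outlet amounts (n = n₀ + Σ ν·ξ):
  E: 598.7 − 1(349.8) − 1(79.49) = 169.4
  B: 2597 − 2(349.8) − 1(79.49) = 1818
  A: 0 + 2(349.8) = 699.5
  D: 0 + 2(79.49) = 159
  C: 0 + 1(79.49) = 79.49
Total out = 2925 lbmol/h; y_C = 79.49 / 2925 = 0.02717.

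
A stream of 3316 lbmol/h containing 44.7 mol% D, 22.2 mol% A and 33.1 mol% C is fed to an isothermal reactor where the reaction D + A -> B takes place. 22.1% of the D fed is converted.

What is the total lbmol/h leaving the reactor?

2990 lbmol/h

D reacted = 0.221 × 1482 = 327.6 lbmol/h; ν_D = −1, so ξ = 327.6/1 = 327.6 lbmol/h.
Outlet amounts (n = n₀ + ν ξ):
  D: 1482 − 1(327.6) = 1155
  A: 736.2 − 1(327.6) = 408.6
  B: 0 + 1(327.6) = 327.6
  C: 1098 (inert)
Total out = 1155 + 408.6 + 327.6 + 1098 = 2988 lbmol/h.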